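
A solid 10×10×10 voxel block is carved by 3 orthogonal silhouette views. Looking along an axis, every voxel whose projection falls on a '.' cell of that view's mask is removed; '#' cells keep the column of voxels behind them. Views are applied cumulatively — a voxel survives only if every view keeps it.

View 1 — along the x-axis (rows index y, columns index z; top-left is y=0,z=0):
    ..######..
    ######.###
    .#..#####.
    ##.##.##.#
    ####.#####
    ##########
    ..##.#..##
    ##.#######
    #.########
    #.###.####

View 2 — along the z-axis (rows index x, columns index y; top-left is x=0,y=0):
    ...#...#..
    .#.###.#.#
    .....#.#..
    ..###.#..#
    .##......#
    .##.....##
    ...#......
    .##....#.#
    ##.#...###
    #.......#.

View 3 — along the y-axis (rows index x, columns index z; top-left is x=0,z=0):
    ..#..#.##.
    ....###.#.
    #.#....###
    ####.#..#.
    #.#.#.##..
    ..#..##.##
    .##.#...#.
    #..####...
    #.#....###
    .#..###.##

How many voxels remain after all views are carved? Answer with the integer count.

|visual hull| = 130

initial block: 10^3 = 1000
  1. axis=0 (YZ plane), |mask|=78  ⇒  voxels=780
  2. axis=2 (XY plane), |mask|=35  ⇒  voxels=279
  3. axis=1 (XZ plane), |mask|=49  ⇒  voxels=130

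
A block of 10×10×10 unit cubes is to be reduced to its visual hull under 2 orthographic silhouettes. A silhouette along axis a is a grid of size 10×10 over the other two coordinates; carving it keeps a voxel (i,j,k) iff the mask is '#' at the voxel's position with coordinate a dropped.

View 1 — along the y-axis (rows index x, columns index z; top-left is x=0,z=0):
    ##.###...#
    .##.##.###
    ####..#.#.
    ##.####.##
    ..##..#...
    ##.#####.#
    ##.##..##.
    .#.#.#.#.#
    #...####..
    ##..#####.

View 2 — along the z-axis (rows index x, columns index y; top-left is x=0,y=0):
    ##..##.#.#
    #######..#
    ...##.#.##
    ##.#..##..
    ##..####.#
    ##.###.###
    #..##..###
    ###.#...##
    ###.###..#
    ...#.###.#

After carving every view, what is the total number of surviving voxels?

|visual hull| = 383

initial block: 10^3 = 1000
[1] y-view keeps 61 columns → grid now 610
[2] z-view keeps 63 columns → grid now 383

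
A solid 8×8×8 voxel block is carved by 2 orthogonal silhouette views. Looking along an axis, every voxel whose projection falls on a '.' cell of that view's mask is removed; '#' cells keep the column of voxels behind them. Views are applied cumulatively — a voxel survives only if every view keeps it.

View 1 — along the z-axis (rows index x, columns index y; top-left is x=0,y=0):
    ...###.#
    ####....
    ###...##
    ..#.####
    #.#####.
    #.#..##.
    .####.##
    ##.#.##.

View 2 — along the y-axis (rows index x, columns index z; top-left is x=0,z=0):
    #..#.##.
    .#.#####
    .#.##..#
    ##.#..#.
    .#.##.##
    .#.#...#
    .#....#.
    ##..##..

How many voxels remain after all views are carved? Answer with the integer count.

remaining voxels: 154

initial block: 8^3 = 512
step 1: project along z, AND mask (39/64) → |grid| = 312
step 2: project along y, AND mask (32/64) → |grid| = 154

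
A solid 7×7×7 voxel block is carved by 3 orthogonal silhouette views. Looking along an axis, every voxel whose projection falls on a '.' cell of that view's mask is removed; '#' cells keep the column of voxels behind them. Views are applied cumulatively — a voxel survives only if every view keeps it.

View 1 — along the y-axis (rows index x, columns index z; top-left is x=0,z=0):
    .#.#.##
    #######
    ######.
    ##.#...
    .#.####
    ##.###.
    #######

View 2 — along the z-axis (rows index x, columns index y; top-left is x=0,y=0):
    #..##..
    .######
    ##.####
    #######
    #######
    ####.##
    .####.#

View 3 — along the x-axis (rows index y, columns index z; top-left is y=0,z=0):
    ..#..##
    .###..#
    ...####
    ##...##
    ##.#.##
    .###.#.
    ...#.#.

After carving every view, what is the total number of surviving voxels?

remaining voxels: 115

start: 7×7×7 = 343 voxels
[1] y-view keeps 37 columns → grid now 259
[2] z-view keeps 40 columns → grid now 211
[3] x-view keeps 26 columns → grid now 115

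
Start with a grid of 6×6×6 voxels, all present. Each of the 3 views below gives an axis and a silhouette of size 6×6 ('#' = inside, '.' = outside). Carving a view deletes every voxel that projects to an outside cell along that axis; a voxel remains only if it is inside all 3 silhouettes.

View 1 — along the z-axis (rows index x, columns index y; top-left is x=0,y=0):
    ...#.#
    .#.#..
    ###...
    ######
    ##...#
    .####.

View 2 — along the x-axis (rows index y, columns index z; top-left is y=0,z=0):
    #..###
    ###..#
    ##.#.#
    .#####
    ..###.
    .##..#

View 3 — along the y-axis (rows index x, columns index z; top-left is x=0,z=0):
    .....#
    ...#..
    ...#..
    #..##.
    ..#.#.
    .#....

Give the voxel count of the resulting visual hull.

voxel count = 21

start: 6×6×6 = 216 voxels
step 1: project along z, AND mask (20/36) → |grid| = 120
step 2: project along x, AND mask (23/36) → |grid| = 79
step 3: project along y, AND mask (9/36) → |grid| = 21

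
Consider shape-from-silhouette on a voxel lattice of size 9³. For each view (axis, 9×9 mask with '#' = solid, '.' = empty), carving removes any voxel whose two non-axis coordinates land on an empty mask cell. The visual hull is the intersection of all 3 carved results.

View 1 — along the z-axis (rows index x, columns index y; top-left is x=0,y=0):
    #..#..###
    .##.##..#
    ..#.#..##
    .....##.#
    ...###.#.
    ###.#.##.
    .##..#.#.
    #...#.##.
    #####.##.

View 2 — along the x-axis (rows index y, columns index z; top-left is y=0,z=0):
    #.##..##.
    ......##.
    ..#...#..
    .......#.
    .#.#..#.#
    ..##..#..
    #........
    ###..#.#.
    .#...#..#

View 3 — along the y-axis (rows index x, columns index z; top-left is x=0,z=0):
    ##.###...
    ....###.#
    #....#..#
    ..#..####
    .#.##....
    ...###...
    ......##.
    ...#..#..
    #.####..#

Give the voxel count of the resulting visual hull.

|visual hull| = 50

start: 9×9×9 = 729 voxels
after view 1 [z-axis, 42 of 81 cells solid] → remaining = 378
after view 2 [x-axis, 26 of 81 cells solid] → remaining = 129
after view 3 [y-axis, 33 of 81 cells solid] → remaining = 50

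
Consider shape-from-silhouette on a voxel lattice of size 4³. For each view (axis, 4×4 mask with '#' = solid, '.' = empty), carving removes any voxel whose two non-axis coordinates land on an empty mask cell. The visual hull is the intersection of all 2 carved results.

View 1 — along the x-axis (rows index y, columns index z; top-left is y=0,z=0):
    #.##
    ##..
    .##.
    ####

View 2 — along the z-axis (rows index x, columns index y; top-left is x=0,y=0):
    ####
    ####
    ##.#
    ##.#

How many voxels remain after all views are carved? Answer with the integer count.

initial block: 4^3 = 64
carve view 1 (along x, YZ-mask fill 11/16): 44 voxels remain
carve view 2 (along z, XY-mask fill 14/16): 40 voxels remain

remaining voxels: 40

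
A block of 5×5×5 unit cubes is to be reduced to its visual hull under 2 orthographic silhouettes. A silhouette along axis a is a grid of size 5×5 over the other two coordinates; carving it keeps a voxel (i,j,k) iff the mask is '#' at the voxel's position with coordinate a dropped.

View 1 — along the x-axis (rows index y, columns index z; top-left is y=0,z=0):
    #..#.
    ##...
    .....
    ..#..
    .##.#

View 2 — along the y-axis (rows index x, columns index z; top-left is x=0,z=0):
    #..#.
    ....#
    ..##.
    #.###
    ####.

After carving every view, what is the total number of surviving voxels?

before carving: 125 voxels (5×5×5)
step 1: project along x, AND mask (8/25) → |grid| = 40
step 2: project along y, AND mask (13/25) → |grid| = 20

voxel count = 20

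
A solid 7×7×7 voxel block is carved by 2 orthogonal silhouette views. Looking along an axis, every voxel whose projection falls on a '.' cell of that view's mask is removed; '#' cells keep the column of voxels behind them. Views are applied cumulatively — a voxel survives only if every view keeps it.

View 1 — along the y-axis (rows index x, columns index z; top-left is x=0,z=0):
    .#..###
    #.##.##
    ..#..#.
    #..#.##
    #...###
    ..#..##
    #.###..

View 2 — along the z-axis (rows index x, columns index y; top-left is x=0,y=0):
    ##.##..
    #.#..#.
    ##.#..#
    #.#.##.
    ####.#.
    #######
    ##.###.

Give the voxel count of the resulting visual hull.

initial block: 7^3 = 343
[1] y-view keeps 26 columns → grid now 182
[2] z-view keeps 32 columns → grid now 116

voxel count = 116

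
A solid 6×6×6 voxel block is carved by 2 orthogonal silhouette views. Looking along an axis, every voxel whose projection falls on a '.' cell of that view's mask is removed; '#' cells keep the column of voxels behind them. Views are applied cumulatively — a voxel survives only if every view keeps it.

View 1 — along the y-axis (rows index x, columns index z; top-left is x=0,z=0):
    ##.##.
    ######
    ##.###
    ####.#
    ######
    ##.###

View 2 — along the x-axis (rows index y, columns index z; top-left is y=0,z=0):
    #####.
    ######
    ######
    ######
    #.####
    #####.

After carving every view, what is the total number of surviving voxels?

start: 6×6×6 = 216 voxels
carve view 1 (along y, XZ-mask fill 31/36): 186 voxels remain
carve view 2 (along x, YZ-mask fill 33/36): 170 voxels remain

voxel count = 170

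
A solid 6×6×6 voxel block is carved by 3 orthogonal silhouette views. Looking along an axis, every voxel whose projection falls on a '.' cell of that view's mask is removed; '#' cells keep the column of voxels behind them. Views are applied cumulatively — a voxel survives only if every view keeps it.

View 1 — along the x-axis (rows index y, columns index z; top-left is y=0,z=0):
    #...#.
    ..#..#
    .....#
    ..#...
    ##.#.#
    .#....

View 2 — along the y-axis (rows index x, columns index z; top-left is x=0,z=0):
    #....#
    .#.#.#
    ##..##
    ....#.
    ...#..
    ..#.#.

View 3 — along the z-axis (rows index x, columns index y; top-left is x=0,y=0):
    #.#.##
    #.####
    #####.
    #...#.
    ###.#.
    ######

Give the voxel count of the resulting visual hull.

full grid |V| = 216
  1. axis=0 (YZ plane), |mask|=11  ⇒  voxels=66
  2. axis=1 (XZ plane), |mask|=13  ⇒  voxels=24
  3. axis=2 (XY plane), |mask|=26  ⇒  voxels=21

remaining voxels: 21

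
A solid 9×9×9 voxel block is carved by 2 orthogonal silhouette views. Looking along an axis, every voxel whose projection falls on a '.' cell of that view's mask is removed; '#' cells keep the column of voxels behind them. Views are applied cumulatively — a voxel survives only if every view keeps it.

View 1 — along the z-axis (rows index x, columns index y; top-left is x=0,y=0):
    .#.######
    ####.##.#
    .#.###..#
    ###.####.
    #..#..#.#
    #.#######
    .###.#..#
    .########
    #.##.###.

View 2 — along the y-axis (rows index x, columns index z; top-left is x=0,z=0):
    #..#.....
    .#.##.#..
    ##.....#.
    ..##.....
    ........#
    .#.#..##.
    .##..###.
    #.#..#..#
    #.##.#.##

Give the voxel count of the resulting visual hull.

200 voxels

full grid |V| = 729
step 1: project along z, AND mask (57/81) → |grid| = 513
step 2: project along y, AND mask (31/81) → |grid| = 200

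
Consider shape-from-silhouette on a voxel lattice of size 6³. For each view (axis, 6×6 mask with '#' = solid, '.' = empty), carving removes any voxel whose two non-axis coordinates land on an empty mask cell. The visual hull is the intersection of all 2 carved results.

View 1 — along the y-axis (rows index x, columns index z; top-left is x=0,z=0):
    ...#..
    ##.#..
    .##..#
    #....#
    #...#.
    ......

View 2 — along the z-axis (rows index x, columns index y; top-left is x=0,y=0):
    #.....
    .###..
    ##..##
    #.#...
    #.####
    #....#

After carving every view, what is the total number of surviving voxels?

voxel count = 36

initial block: 6^3 = 216
V1 y: intersect with XZ mask (11 set) -- 66 left
V2 z: intersect with XY mask (17 set) -- 36 left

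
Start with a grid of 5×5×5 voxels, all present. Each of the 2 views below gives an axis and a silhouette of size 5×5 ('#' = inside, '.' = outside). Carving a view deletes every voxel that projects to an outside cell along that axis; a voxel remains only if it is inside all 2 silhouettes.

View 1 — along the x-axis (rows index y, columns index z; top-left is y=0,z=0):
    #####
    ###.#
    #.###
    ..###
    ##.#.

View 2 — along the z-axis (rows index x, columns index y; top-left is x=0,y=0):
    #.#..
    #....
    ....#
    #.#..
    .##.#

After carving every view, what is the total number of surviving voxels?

full grid |V| = 125
step 1: project along x, AND mask (19/25) → |grid| = 95
step 2: project along z, AND mask (9/25) → |grid| = 37

voxel count = 37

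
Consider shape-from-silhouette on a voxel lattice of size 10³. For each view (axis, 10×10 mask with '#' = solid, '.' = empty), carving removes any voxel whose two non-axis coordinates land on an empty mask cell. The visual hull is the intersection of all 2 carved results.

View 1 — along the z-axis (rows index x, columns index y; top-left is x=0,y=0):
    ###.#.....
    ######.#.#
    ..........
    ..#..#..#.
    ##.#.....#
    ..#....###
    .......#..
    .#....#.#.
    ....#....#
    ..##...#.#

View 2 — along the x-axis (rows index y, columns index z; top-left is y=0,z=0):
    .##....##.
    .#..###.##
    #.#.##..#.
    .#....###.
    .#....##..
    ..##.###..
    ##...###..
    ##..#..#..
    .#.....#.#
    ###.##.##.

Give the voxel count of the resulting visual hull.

full grid |V| = 1000
after view 1 [z-axis, 33 of 100 cells solid] → remaining = 330
after view 2 [x-axis, 46 of 100 cells solid] → remaining = 157

voxel count = 157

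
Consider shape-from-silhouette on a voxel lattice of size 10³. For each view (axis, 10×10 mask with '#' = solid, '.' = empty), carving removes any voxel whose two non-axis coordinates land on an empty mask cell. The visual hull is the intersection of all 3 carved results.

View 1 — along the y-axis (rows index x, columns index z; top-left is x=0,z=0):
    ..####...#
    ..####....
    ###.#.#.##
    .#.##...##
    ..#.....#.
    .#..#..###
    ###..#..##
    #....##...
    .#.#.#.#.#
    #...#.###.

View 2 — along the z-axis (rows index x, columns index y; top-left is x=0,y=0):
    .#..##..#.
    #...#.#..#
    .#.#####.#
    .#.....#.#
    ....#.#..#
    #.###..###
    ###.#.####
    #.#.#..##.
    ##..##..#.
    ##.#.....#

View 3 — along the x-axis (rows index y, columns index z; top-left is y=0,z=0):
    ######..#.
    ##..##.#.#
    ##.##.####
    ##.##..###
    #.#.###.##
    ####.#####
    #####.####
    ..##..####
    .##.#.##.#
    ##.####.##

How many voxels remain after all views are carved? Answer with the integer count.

voxel count = 182

start: 10×10×10 = 1000 voxels
after view 1 [y-axis, 47 of 100 cells solid] → remaining = 470
after view 2 [z-axis, 50 of 100 cells solid] → remaining = 249
after view 3 [x-axis, 73 of 100 cells solid] → remaining = 182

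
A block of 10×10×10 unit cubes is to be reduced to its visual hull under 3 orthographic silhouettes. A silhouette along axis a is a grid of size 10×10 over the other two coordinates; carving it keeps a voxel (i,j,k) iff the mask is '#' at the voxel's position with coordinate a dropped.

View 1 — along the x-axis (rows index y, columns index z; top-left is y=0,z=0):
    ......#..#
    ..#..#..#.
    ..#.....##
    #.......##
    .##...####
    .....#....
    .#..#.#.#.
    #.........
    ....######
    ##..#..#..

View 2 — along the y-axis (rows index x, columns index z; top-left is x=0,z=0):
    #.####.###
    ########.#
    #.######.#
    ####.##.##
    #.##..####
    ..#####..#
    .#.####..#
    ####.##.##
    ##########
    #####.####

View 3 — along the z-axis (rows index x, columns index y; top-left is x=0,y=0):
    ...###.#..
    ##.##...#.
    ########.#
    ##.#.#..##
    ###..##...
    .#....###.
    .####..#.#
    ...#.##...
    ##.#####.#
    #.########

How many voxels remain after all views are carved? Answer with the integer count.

voxel count = 143

start: 10×10×10 = 1000 voxels
[1] x-view keeps 33 columns → grid now 330
[2] y-view keeps 79 columns → grid now 254
[3] z-view keeps 59 columns → grid now 143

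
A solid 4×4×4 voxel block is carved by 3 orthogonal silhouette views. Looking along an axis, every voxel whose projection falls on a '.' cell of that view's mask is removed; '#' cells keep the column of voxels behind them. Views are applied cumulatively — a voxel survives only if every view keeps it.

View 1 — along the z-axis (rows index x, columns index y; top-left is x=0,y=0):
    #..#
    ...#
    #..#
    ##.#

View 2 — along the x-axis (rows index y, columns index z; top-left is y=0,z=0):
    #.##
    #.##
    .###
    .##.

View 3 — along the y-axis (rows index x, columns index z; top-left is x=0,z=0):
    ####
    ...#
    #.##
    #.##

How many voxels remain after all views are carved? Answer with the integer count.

start: 4×4×4 = 64 voxels
carve view 1 (along z, XY-mask fill 8/16): 32 voxels remain
carve view 2 (along x, YZ-mask fill 11/16): 20 voxels remain
carve view 3 (along y, XZ-mask fill 11/16): 16 voxels remain

16 voxels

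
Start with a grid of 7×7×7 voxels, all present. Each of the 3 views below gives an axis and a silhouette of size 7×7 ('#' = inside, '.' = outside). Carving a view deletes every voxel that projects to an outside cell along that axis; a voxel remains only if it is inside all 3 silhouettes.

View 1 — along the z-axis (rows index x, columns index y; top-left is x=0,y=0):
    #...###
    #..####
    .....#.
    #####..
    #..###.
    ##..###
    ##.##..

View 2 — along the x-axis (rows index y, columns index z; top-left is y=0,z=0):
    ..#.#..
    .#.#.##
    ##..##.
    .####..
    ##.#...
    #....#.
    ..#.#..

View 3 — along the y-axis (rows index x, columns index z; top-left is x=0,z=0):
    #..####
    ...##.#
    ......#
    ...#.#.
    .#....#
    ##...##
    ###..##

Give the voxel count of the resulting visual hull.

remaining voxels: 33

before carving: 343 voxels (7×7×7)
after view 1 [z-axis, 28 of 49 cells solid] → remaining = 196
after view 2 [x-axis, 21 of 49 cells solid] → remaining = 78
after view 3 [y-axis, 22 of 49 cells solid] → remaining = 33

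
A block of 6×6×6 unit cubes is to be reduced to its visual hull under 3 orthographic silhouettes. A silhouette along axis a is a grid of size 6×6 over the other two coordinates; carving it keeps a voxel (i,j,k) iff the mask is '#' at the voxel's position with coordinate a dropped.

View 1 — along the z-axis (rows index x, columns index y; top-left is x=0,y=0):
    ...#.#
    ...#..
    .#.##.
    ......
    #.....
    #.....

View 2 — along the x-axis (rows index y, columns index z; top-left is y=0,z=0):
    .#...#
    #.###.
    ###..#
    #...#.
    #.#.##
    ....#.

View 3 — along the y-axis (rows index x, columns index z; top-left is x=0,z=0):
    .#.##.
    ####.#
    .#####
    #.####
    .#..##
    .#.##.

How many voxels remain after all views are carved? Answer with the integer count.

remaining voxels: 13

start: 6×6×6 = 216 voxels
V1 z: intersect with XY mask (8 set) -- 48 left
V2 x: intersect with YZ mask (17 set) -- 19 left
V3 y: intersect with XZ mask (24 set) -- 13 left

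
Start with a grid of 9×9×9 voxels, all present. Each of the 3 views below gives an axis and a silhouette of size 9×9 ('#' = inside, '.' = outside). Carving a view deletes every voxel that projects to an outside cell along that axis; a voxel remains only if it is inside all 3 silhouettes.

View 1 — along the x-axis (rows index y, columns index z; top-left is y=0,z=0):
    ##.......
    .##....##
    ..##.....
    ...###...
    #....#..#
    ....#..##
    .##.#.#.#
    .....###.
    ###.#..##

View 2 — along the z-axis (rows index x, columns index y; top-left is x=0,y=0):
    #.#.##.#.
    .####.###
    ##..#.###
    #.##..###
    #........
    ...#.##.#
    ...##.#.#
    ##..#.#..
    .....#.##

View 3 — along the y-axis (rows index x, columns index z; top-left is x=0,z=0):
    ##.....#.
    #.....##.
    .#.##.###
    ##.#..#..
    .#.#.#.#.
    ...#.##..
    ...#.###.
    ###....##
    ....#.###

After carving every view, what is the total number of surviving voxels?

remaining voxels: 64

initial block: 9^3 = 729
V1 x: intersect with YZ mask (31 set) -- 279 left
V2 z: intersect with XY mask (40 set) -- 145 left
V3 y: intersect with XZ mask (36 set) -- 64 left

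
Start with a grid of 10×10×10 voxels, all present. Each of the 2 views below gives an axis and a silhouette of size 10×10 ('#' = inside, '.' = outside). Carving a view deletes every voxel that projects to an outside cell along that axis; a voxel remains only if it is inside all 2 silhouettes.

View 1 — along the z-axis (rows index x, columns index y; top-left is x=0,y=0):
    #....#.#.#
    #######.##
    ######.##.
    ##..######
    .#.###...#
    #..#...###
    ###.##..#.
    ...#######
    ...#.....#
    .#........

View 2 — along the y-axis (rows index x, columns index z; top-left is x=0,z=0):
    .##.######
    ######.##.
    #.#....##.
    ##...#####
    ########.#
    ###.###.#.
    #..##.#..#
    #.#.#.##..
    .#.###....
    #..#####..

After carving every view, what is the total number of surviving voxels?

start: 10×10×10 = 1000 voxels
carve view 1 (along z, XY-mask fill 55/100): 550 voxels remain
carve view 2 (along y, XZ-mask fill 63/100): 351 voxels remain

|visual hull| = 351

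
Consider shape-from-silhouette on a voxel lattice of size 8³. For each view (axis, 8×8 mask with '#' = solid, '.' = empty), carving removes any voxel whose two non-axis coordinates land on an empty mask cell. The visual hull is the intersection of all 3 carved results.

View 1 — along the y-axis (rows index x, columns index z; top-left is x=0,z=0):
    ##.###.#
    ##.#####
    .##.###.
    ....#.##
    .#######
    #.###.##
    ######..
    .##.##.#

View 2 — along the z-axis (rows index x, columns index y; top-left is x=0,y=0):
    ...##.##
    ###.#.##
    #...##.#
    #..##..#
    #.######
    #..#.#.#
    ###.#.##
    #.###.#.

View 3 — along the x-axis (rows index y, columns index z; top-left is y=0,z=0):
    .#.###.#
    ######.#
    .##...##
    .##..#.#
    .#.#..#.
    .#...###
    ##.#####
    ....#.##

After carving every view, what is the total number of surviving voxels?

remaining voxels: 132

before carving: 512 voxels (8×8×8)
  1. axis=1 (XZ plane), |mask|=45  ⇒  voxels=360
  2. axis=2 (XY plane), |mask|=40  ⇒  voxels=232
  3. axis=0 (YZ plane), |mask|=37  ⇒  voxels=132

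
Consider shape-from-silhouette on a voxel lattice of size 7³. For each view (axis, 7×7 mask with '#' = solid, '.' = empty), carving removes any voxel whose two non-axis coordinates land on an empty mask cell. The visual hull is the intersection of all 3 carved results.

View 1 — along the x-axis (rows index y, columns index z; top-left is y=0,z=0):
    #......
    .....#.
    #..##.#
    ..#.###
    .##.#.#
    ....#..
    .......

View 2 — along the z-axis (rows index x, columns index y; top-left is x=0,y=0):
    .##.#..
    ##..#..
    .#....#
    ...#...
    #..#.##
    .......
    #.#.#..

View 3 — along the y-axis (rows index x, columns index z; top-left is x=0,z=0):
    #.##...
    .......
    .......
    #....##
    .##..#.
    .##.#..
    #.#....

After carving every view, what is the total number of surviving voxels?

full grid |V| = 343
[1] x-view keeps 15 columns → grid now 105
[2] z-view keeps 16 columns → grid now 35
[3] y-view keeps 14 columns → grid now 10

remaining voxels: 10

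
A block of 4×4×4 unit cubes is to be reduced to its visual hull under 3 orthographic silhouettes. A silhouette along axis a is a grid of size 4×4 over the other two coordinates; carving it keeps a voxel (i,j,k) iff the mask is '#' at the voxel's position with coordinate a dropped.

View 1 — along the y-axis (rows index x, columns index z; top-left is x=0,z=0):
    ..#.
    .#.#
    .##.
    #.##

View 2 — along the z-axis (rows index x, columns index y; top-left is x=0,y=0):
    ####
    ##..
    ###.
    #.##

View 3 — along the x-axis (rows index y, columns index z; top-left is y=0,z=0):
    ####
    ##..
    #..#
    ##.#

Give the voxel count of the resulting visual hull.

remaining voxels: 14

full grid |V| = 64
[1] y-view keeps 8 columns → grid now 32
[2] z-view keeps 12 columns → grid now 23
[3] x-view keeps 11 columns → grid now 14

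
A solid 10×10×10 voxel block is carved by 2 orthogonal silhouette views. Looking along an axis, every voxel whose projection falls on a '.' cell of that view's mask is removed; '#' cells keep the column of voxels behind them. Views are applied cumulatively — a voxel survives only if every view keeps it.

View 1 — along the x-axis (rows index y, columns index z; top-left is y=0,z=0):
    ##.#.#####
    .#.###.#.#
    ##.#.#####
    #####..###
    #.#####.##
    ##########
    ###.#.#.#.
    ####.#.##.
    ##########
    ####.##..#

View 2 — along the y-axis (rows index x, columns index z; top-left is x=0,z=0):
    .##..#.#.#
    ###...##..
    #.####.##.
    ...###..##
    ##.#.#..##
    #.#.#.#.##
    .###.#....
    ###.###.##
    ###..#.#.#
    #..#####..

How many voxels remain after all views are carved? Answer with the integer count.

initial block: 10^3 = 1000
V1 x: intersect with YZ mask (78 set) -- 780 left
V2 y: intersect with XZ mask (58 set) -- 456 left

voxel count = 456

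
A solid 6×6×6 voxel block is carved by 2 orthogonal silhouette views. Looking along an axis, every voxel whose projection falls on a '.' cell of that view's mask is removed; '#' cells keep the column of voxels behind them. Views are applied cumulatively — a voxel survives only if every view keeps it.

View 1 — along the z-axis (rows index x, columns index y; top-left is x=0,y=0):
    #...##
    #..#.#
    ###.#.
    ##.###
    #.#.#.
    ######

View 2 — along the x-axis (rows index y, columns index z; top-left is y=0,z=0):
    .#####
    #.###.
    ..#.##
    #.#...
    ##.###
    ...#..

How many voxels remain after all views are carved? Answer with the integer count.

86 voxels

start: 6×6×6 = 216 voxels
step 1: project along z, AND mask (24/36) → |grid| = 144
step 2: project along x, AND mask (20/36) → |grid| = 86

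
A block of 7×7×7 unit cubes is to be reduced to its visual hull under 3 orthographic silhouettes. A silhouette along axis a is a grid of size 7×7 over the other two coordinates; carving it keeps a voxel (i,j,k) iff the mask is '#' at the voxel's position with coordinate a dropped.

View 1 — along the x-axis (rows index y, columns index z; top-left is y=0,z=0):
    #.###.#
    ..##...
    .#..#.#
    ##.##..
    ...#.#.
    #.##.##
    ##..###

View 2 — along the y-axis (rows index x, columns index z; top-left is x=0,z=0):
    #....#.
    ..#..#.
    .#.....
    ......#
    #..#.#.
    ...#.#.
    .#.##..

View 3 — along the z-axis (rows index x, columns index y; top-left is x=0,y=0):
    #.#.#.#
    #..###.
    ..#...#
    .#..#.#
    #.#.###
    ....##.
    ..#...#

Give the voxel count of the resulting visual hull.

start: 7×7×7 = 343 voxels
carve view 1 (along x, YZ-mask fill 26/49): 182 voxels remain
carve view 2 (along y, XZ-mask fill 14/49): 52 voxels remain
carve view 3 (along z, XY-mask fill 22/49): 28 voxels remain

28 voxels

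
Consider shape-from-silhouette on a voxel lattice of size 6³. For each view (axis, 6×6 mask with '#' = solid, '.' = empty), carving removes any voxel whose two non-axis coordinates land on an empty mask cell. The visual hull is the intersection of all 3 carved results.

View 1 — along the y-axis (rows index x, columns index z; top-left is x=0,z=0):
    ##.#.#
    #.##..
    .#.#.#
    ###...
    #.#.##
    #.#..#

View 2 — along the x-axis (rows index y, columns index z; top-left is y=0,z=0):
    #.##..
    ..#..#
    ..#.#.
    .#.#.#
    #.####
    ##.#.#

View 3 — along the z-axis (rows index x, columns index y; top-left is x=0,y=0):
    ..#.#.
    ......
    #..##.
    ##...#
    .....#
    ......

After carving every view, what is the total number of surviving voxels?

|visual hull| = 16

start: 6×6×6 = 216 voxels
V1 y: intersect with XZ mask (20 set) -- 120 left
V2 x: intersect with YZ mask (19 set) -- 67 left
V3 z: intersect with XY mask (9 set) -- 16 left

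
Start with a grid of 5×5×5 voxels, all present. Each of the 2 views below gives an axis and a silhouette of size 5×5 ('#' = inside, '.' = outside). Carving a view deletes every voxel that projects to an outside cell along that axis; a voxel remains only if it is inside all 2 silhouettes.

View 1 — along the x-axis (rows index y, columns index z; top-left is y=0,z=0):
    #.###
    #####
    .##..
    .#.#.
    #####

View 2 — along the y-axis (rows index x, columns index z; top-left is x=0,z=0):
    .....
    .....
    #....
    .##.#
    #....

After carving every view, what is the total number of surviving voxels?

start: 5×5×5 = 125 voxels
V1 x: intersect with YZ mask (18 set) -- 90 left
V2 y: intersect with XZ mask (5 set) -- 17 left

remaining voxels: 17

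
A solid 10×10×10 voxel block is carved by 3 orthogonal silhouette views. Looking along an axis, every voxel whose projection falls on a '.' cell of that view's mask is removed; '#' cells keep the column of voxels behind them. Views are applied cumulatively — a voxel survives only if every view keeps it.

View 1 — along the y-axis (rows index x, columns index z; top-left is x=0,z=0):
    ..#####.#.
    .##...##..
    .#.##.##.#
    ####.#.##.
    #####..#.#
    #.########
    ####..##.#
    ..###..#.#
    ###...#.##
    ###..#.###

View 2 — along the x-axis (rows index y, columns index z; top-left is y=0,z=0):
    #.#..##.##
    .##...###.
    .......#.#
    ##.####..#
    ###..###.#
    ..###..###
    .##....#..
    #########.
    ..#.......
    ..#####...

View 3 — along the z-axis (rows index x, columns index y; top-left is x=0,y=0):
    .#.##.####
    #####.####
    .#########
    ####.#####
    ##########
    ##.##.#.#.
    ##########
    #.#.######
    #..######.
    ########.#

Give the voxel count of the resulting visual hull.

full grid |V| = 1000
[1] y-view keeps 64 columns → grid now 640
[2] x-view keeps 51 columns → grid now 338
[3] z-view keeps 84 columns → grid now 287

|visual hull| = 287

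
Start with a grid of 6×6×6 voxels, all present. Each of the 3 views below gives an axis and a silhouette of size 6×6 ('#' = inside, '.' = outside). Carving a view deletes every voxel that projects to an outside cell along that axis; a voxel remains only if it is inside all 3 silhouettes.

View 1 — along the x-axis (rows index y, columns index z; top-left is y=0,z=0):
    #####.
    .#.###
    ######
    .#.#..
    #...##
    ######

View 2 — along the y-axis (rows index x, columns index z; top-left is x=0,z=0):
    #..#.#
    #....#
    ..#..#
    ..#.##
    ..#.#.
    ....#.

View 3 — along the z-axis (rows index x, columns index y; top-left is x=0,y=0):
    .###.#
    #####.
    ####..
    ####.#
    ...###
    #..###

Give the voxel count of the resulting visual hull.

before carving: 216 voxels (6×6×6)
step 1: project along x, AND mask (26/36) → |grid| = 156
step 2: project along y, AND mask (13/36) → |grid| = 53
step 3: project along z, AND mask (25/36) → |grid| = 35

35 voxels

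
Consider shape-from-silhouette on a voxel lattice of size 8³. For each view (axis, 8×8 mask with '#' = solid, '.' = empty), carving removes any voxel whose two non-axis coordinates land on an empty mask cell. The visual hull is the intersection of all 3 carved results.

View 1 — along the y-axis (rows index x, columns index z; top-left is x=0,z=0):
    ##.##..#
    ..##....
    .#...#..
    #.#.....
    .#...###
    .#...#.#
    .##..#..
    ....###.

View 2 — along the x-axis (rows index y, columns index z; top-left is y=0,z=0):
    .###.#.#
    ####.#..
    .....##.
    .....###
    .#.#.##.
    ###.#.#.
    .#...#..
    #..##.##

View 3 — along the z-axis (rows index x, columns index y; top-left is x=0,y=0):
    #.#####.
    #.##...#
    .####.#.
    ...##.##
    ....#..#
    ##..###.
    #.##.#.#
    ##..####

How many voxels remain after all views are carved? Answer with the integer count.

53 voxels

before carving: 512 voxels (8×8×8)
after view 1 [y-axis, 24 of 64 cells solid] → remaining = 192
after view 2 [x-axis, 31 of 64 cells solid] → remaining = 101
after view 3 [z-axis, 37 of 64 cells solid] → remaining = 53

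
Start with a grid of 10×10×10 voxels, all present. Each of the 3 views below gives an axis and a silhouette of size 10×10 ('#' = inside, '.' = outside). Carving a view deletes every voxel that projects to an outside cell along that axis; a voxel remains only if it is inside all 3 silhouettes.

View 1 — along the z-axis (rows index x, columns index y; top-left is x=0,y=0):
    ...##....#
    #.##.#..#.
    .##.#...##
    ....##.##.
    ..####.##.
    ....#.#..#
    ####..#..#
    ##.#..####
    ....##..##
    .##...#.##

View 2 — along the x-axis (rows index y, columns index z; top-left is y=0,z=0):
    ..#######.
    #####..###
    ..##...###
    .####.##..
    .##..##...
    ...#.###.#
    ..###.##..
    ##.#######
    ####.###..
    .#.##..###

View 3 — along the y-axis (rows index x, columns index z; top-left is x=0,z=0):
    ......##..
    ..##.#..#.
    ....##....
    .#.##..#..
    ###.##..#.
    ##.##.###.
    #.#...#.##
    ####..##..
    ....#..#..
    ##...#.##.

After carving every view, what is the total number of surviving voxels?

initial block: 10^3 = 1000
  1. axis=2 (XY plane), |mask|=48  ⇒  voxels=480
  2. axis=0 (YZ plane), |mask|=62  ⇒  voxels=290
  3. axis=1 (XZ plane), |mask|=43  ⇒  voxels=127

127 voxels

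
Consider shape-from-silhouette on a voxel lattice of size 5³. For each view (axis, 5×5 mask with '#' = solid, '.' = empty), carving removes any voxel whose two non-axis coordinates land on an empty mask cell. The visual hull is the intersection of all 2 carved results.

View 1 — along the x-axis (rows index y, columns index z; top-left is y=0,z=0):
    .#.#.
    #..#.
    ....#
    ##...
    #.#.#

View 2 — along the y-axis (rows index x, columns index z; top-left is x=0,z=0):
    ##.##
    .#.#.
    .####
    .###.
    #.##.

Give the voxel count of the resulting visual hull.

voxel count = 31

initial block: 5^3 = 125
  1. axis=0 (YZ plane), |mask|=10  ⇒  voxels=50
  2. axis=1 (XZ plane), |mask|=16  ⇒  voxels=31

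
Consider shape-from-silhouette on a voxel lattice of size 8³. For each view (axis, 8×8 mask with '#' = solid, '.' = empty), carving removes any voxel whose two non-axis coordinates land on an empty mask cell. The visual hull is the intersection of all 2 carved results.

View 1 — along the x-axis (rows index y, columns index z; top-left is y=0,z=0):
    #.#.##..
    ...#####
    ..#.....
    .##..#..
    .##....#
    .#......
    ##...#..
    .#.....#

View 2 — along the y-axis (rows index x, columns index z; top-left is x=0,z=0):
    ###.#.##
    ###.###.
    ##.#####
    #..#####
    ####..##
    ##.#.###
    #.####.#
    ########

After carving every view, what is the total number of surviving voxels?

voxel count = 136

initial block: 8^3 = 512
carve view 1 (along x, YZ-mask fill 22/64): 176 voxels remain
carve view 2 (along y, XZ-mask fill 51/64): 136 voxels remain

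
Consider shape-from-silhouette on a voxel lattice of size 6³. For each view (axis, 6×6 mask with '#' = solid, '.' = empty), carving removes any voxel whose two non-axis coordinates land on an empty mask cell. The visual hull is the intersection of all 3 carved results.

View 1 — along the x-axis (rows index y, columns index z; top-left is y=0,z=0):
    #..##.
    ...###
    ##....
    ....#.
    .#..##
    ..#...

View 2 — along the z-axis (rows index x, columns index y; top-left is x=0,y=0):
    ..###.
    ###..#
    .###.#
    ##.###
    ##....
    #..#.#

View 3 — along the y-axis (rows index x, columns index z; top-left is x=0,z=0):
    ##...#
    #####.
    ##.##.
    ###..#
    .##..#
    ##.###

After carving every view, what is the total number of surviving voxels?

27 voxels

initial block: 6^3 = 216
step 1: project along x, AND mask (13/36) → |grid| = 78
step 2: project along z, AND mask (21/36) → |grid| = 44
step 3: project along y, AND mask (24/36) → |grid| = 27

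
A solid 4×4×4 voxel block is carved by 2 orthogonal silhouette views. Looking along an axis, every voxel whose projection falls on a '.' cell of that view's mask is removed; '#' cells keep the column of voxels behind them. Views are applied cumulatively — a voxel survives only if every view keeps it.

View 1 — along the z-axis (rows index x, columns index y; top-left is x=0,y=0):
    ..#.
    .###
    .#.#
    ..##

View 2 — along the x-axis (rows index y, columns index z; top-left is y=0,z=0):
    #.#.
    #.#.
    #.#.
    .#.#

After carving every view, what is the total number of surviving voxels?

voxel count = 16

initial block: 4^3 = 64
carve view 1 (along z, XY-mask fill 8/16): 32 voxels remain
carve view 2 (along x, YZ-mask fill 8/16): 16 voxels remain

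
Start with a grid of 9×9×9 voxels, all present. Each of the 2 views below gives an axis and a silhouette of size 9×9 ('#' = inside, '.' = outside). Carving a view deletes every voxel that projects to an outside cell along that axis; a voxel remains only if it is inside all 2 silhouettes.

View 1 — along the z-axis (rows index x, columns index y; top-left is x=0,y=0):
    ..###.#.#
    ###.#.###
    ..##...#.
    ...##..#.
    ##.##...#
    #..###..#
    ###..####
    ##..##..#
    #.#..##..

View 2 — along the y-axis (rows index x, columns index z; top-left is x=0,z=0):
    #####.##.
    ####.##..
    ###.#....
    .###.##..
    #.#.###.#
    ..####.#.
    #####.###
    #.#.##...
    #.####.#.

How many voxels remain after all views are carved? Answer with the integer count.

initial block: 9^3 = 729
[1] z-view keeps 44 columns → grid now 396
[2] y-view keeps 51 columns → grid now 259

voxel count = 259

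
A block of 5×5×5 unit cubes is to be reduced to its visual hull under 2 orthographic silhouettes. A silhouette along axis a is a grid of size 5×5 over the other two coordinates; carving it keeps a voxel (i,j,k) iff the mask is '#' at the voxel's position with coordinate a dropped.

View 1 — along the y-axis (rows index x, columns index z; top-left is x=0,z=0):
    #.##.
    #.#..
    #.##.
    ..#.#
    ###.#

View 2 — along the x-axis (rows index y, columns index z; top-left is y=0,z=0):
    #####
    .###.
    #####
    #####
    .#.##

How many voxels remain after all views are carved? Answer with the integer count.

remaining voxels: 55

start: 5×5×5 = 125 voxels
step 1: project along y, AND mask (14/25) → |grid| = 70
step 2: project along x, AND mask (21/25) → |grid| = 55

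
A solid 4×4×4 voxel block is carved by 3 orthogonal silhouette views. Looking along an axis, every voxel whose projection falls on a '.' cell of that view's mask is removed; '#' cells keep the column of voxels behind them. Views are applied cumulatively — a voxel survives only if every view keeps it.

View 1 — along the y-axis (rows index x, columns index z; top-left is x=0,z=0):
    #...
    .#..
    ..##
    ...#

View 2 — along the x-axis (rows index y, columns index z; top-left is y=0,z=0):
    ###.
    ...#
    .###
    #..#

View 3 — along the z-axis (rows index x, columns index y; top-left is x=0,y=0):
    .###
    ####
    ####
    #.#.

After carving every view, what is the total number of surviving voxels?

full grid |V| = 64
[1] y-view keeps 5 columns → grid now 20
[2] x-view keeps 9 columns → grid now 12
[3] z-view keeps 13 columns → grid now 9

|visual hull| = 9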